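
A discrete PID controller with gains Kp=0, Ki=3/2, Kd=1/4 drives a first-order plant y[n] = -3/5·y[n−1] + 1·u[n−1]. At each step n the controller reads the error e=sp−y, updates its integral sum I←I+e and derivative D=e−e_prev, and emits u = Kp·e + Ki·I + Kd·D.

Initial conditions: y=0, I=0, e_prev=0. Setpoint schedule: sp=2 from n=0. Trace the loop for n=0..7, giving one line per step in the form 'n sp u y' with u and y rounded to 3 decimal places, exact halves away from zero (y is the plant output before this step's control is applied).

0 2 3.500 0.000
1 2 -0.125 3.500
2 2 8.519 -2.225
3 2 -7.713 9.854
4 2 24.614 -13.625
5 2 -39.043 32.789
6 2 86.512 -58.716
7 2 -161.092 121.742

(exact arithmetic carried between steps; '≈' marks a value shown rounded to 6 d.p. or computed from one; I and e_prev carry over from the previous line; the table rounds u and y to 3 d.p., halves away from zero)
n=0: y=0, sp=2, e=sp−y=2; I=2, D=e−e_prev=2; u=0·2+3/2·2+1/4·2=3.5; next y=-3/5·0+1·3.5=3.5
n=1: y=3.5, sp=2, e=sp−y=-1.5; I=0.5, D=e−e_prev=-3.5; u=0·(-1.5)+3/2·0.5+1/4·(-3.5)=-0.125; next y=-3/5·3.5+1·(-0.125)=-2.225
n=2: y=-2.225, sp=2, e=sp−y=4.225; I=4.725, D=e−e_prev=5.725; u=0·4.225+3/2·4.725+1/4·5.725=8.51875; next y=-3/5·(-2.225)+1·8.51875=9.85375
n=3: y=9.85375, sp=2, e=sp−y=-7.85375; I=-3.12875, D=e−e_prev=-12.07875; u=0·(-7.85375)+3/2·(-3.12875)+1/4·(-12.07875)≈-7.712813; next y=-3/5·9.85375+1·(-7.712813)≈-13.625063
n=4: y≈-13.625063, sp=2, e=sp−y≈15.625063; I≈12.496313, D=e−e_prev≈23.478813; u=0·15.625063+3/2·12.496313+1/4·23.478813≈24.614172; next y=-3/5·(-13.625063)+1·24.614172≈32.789209
n=5: y≈32.789209, sp=2, e=sp−y≈-30.789209; I≈-18.292897, D=e−e_prev≈-46.414272; u=0·(-30.789209)+3/2·(-18.292897)+1/4·(-46.414272)≈-39.042913; next y=-3/5·32.789209+1·(-39.042913)≈-58.716439
n=6: y≈-58.716439, sp=2, e=sp−y≈60.716439; I≈42.423542, D=e−e_prev≈91.505648; u=0·60.716439+3/2·42.423542+1/4·91.505648≈86.511725; next y=-3/5·(-58.716439)+1·86.511725≈121.741588
n=7: y≈121.741588, sp=2, e=sp−y≈-119.741588; I≈-77.318046, D=e−e_prev≈-180.458027; u=0·(-119.741588)+3/2·(-77.318046)+1/4·(-180.458027)≈-161.091576; next y=-3/5·121.741588+1·(-161.091576)≈-234.136530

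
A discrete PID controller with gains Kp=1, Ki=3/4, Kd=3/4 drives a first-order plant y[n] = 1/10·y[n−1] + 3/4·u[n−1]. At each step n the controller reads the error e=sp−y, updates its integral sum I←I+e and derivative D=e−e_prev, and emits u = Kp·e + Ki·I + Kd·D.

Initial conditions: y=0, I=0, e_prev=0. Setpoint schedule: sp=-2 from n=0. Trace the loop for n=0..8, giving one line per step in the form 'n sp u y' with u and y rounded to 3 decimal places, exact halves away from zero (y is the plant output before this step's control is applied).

(exact arithmetic carried between steps; '≈' marks a value shown rounded to 6 d.p. or computed from one; I and e_prev carry over from the previous line; the table rounds u and y to 3 d.p., halves away from zero)
n=0: y=0, sp=-2, e=sp−y=-2; I=-2, D=e−e_prev=-2; u=1·(-2)+3/4·(-2)+3/4·(-2)=-5; next y=1/10·0+3/4·(-5)=-3.75
n=1: y=-3.75, sp=-2, e=sp−y=1.75; I=-0.25, D=e−e_prev=3.75; u=1·1.75+3/4·(-0.25)+3/4·3.75=4.375; next y=1/10·(-3.75)+3/4·4.375=2.90625
n=2: y=2.90625, sp=-2, e=sp−y=-4.90625; I=-5.15625, D=e−e_prev=-6.65625; u=1·(-4.90625)+3/4·(-5.15625)+3/4·(-6.65625)=-13.765625; next y=1/10·2.90625+3/4·(-13.765625)≈-10.033594
n=3: y≈-10.033594, sp=-2, e=sp−y≈8.033594; I≈2.877344, D=e−e_prev≈12.939844; u=1·8.033594+3/4·2.877344+3/4·12.939844≈19.896484; next y=1/10·(-10.033594)+3/4·19.896484≈13.919004
n=4: y≈13.919004, sp=-2, e=sp−y≈-15.919004; I≈-13.041660, D=e−e_prev≈-23.952598; u=1·(-15.919004)+3/4·(-13.041660)+3/4·(-23.952598)≈-43.664697; next y=1/10·13.919004+3/4·(-43.664697)≈-31.356623
n=5: y≈-31.356623, sp=-2, e=sp−y≈29.356623; I≈16.314962, D=e−e_prev≈45.275626; u=1·29.356623+3/4·16.314962+3/4·45.275626≈75.549564; next y=1/10·(-31.356623)+3/4·75.549564≈53.526511
n=6: y≈53.526511, sp=-2, e=sp−y≈-55.526511; I≈-39.211548, D=e−e_prev≈-84.883133; u=1·(-55.526511)+3/4·(-39.211548)+3/4·(-84.883133)≈-148.597522; next y=1/10·53.526511+3/4·(-148.597522)≈-106.095491
n=7: y≈-106.095491, sp=-2, e=sp−y≈104.095491; I≈64.883942, D=e−e_prev≈159.622002; u=1·104.095491+3/4·64.883942+3/4·159.622002≈272.474949; next y=1/10·(-106.095491)+3/4·272.474949≈193.746662
n=8: y≈193.746662, sp=-2, e=sp−y≈-195.746662; I≈-130.862720, D=e−e_prev≈-299.842153; u=1·(-195.746662)+3/4·(-130.862720)+3/4·(-299.842153)≈-518.775317; next y=1/10·193.746662+3/4·(-518.775317)≈-369.706822

0 -2 -5.000 0.000
1 -2 4.375 -3.750
2 -2 -13.766 2.906
3 -2 19.896 -10.034
4 -2 -43.665 13.919
5 -2 75.550 -31.357
6 -2 -148.598 53.527
7 -2 272.475 -106.095
8 -2 -518.775 193.747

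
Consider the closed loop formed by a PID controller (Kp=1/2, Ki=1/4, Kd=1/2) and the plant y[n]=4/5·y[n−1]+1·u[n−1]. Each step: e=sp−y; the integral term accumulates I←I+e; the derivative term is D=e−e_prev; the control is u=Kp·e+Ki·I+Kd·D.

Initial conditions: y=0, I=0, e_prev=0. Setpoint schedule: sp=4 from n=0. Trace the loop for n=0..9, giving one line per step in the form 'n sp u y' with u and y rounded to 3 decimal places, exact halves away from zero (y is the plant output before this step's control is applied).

(exact arithmetic carried between steps; '≈' marks a value shown rounded to 6 d.p. or computed from one; I and e_prev carry over from the previous line; the table rounds u and y to 3 d.p., halves away from zero)
n=0: y=0, sp=4, e=sp−y=4; I=4, D=e−e_prev=4; u=1/2·4+1/4·4+1/2·4=5; next y=4/5·0+1·5=5
n=1: y=5, sp=4, e=sp−y=-1; I=3, D=e−e_prev=-5; u=1/2·(-1)+1/4·3+1/2·(-5)=-2.25; next y=4/5·5+1·(-2.25)=1.75
n=2: y=1.75, sp=4, e=sp−y=2.25; I=5.25, D=e−e_prev=3.25; u=1/2·2.25+1/4·5.25+1/2·3.25=4.0625; next y=4/5·1.75+1·4.0625=5.4625
n=3: y=5.4625, sp=4, e=sp−y=-1.4625; I=3.7875, D=e−e_prev=-3.7125; u=1/2·(-1.4625)+1/4·3.7875+1/2·(-3.7125)=-1.640625; next y=4/5·5.4625+1·(-1.640625)=2.729375
n=4: y=2.729375, sp=4, e=sp−y=1.270625; I=5.058125, D=e−e_prev=2.733125; u=1/2·1.270625+1/4·5.058125+1/2·2.733125≈3.266406; next y=4/5·2.729375+1·3.266406≈5.449906
n=5: y≈5.449906, sp=4, e=sp−y≈-1.449906; I≈3.608219, D=e−e_prev≈-2.720531; u=1/2·(-1.449906)+1/4·3.608219+1/2·(-2.720531)≈-1.183164; next y=4/5·5.449906+1·(-1.183164)≈3.176761
n=6: y≈3.176761, sp=4, e=sp−y≈0.823239; I≈4.431458, D=e−e_prev≈2.273145; u=1/2·0.823239+1/4·4.431458+1/2·2.273145≈2.656057; next y=4/5·3.176761+1·2.656057≈5.197465
n=7: y≈5.197465, sp=4, e=sp−y≈-1.197465; I≈3.233992, D=e−e_prev≈-2.020704; u=1/2·(-1.197465)+1/4·3.233992+1/2·(-2.020704)≈-0.800587; next y=4/5·5.197465+1·(-0.800587)≈3.357385
n=8: y≈3.357385, sp=4, e=sp−y≈0.642615; I≈3.876607, D=e−e_prev≈1.840080; u=1/2·0.642615+1/4·3.876607+1/2·1.840080≈2.210499; next y=4/5·3.357385+1·2.210499≈4.896407
n=9: y≈4.896407, sp=4, e=sp−y≈-0.896407; I≈2.980200, D=e−e_prev≈-1.539022; u=1/2·(-0.896407)+1/4·2.980200+1/2·(-1.539022)≈-0.472665; next y=4/5·4.896407+1·(-0.472665)≈3.444461

0 4 5.000 0.000
1 4 -2.250 5.000
2 4 4.063 1.750
3 4 -1.641 5.463
4 4 3.266 2.729
5 4 -1.183 5.450
6 4 2.656 3.177
7 4 -0.801 5.197
8 4 2.210 3.357
9 4 -0.473 4.896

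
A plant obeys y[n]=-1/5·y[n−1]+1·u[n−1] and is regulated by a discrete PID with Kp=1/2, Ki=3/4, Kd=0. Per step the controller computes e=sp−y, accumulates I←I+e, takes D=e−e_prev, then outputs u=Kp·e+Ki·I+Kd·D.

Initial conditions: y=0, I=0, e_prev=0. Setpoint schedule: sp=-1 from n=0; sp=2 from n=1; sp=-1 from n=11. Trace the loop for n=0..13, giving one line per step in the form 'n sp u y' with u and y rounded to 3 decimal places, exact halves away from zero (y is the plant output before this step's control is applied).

(exact arithmetic carried between steps; '≈' marks a value shown rounded to 6 d.p. or computed from one; I and e_prev carry over from the previous line; the table rounds u and y to 3 d.p., halves away from zero)
n=0: y=0, sp=-1, e=sp−y=-1; I=-1, D=e−e_prev=-1; u=1/2·(-1)+3/4·(-1)+0·(-1)=-1.25; next y=-1/5·0+1·(-1.25)=-1.25
n=1: y=-1.25, sp=2, e=sp−y=3.25; I=2.25, D=e−e_prev=4.25; u=1/2·3.25+3/4·2.25+0·4.25=3.3125; next y=-1/5·(-1.25)+1·3.3125=3.5625
n=2: y=3.5625, sp=2, e=sp−y=-1.5625; I=0.6875, D=e−e_prev=-4.8125; u=1/2·(-1.5625)+3/4·0.6875+0·(-4.8125)=-0.265625; next y=-1/5·3.5625+1·(-0.265625)=-0.978125
n=3: y=-0.978125, sp=2, e=sp−y=2.978125; I=3.665625, D=e−e_prev=4.540625; u=1/2·2.978125+3/4·3.665625+0·4.540625≈4.238281; next y=-1/5·(-0.978125)+1·4.238281≈4.433906
n=4: y≈4.433906, sp=2, e=sp−y≈-2.433906; I≈1.231719, D=e−e_prev≈-5.412031; u=1/2·(-2.433906)+3/4·1.231719+0·(-5.412031)≈-0.293164; next y=-1/5·4.433906+1·(-0.293164)≈-1.179945
n=5: y≈-1.179945, sp=2, e=sp−y≈3.179945; I≈4.411664, D=e−e_prev≈5.613852; u=1/2·3.179945+3/4·4.411664+0·5.613852≈4.898721; next y=-1/5·(-1.179945)+1·4.898721≈5.134710
n=6: y≈5.134710, sp=2, e=sp−y≈-3.134710; I≈1.276954, D=e−e_prev≈-6.314655; u=1/2·(-3.134710)+3/4·1.276954+0·(-6.314655)≈-0.609639; next y=-1/5·5.134710+1·(-0.609639)≈-1.636581
n=7: y≈-1.636581, sp=2, e=sp−y≈3.636581; I≈4.913535, D=e−e_prev≈6.771291; u=1/2·3.636581+3/4·4.913535+0·6.771291≈5.503442; next y=-1/5·(-1.636581)+1·5.503442≈5.830758
n=8: y≈5.830758, sp=2, e=sp−y≈-3.830758; I≈1.082777, D=e−e_prev≈-7.467339; u=1/2·(-3.830758)+3/4·1.082777+0·(-7.467339)≈-1.103296; next y=-1/5·5.830758+1·(-1.103296)≈-2.269448
n=9: y≈-2.269448, sp=2, e=sp−y≈4.269448; I≈5.352225, D=e−e_prev≈8.100206; u=1/2·4.269448+3/4·5.352225+0·8.100206≈6.148893; next y=-1/5·(-2.269448)+1·6.148893≈6.602782
n=10: y≈6.602782, sp=2, e=sp−y≈-4.602782; I≈0.749443, D=e−e_prev≈-8.872230; u=1/2·(-4.602782)+3/4·0.749443+0·(-8.872230)≈-1.739309; next y=-1/5·6.602782+1·(-1.739309)≈-3.059866
n=11: y≈-3.059866, sp=-1, e=sp−y≈2.059866; I≈2.809308, D=e−e_prev≈6.662648; u=1/2·2.059866+3/4·2.809308+0·6.662648≈3.136914; next y=-1/5·(-3.059866)+1·3.136914≈3.748887
n=12: y≈3.748887, sp=-1, e=sp−y≈-4.748887; I≈-1.939579, D=e−e_prev≈-6.808753; u=1/2·(-4.748887)+3/4·(-1.939579)+0·(-6.808753)≈-3.829128; next y=-1/5·3.748887+1·(-3.829128)≈-4.578905
n=13: y≈-4.578905, sp=-1, e=sp−y≈3.578905; I≈1.639326, D=e−e_prev≈8.327793; u=1/2·3.578905+3/4·1.639326+0·8.327793≈3.018947; next y=-1/5·(-4.578905)+1·3.018947≈3.934728

0 -1 -1.250 0.000
1 2 3.313 -1.250
2 2 -0.266 3.563
3 2 4.238 -0.978
4 2 -0.293 4.434
5 2 4.899 -1.180
6 2 -0.610 5.135
7 2 5.503 -1.637
8 2 -1.103 5.831
9 2 6.149 -2.269
10 2 -1.739 6.603
11 -1 3.137 -3.060
12 -1 -3.829 3.749
13 -1 3.019 -4.579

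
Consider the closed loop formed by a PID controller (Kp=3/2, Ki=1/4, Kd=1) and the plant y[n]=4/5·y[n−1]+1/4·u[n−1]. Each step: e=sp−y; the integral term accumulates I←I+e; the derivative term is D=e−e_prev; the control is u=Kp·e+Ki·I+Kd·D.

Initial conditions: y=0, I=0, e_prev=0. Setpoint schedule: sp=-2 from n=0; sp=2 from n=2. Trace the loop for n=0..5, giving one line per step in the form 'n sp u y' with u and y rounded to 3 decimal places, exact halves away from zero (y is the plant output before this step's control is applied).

0 -2 -5.500 0.000
1 -2 -0.219 -1.375
2 2 8.644 -1.155
3 2 -0.925 1.237
4 2 2.974 0.759
5 2 1.178 1.350

(exact arithmetic carried between steps; '≈' marks a value shown rounded to 6 d.p. or computed from one; I and e_prev carry over from the previous line; the table rounds u and y to 3 d.p., halves away from zero)
n=0: y=0, sp=-2, e=sp−y=-2; I=-2, D=e−e_prev=-2; u=3/2·(-2)+1/4·(-2)+1·(-2)=-5.5; next y=4/5·0+1/4·(-5.5)=-1.375
n=1: y=-1.375, sp=-2, e=sp−y=-0.625; I=-2.625, D=e−e_prev=1.375; u=3/2·(-0.625)+1/4·(-2.625)+1·1.375=-0.21875; next y=4/5·(-1.375)+1/4·(-0.21875)≈-1.154688
n=2: y≈-1.154688, sp=2, e=sp−y≈3.154688; I≈0.529688, D=e−e_prev≈3.779688; u=3/2·3.154688+1/4·0.529688+1·3.779688≈8.644141; next y=4/5·(-1.154688)+1/4·8.644141≈1.237285
n=3: y≈1.237285, sp=2, e=sp−y≈0.762715; I≈1.292402, D=e−e_prev≈-2.391973; u=3/2·0.762715+1/4·1.292402+1·(-2.391973)≈-0.924800; next y=4/5·1.237285+1/4·(-0.924800)≈0.758628
n=4: y≈0.758628, sp=2, e=sp−y≈1.241372; I≈2.533774, D=e−e_prev≈0.478657; u=3/2·1.241372+1/4·2.533774+1·0.478657≈2.974158; next y=4/5·0.758628+1/4·2.974158≈1.350442
n=5: y≈1.350442, sp=2, e=sp−y≈0.649558; I≈3.183332, D=e−e_prev≈-0.591814; u=3/2·0.649558+1/4·3.183332+1·(-0.591814)≈1.178356; next y=4/5·1.350442+1/4·1.178356≈1.374943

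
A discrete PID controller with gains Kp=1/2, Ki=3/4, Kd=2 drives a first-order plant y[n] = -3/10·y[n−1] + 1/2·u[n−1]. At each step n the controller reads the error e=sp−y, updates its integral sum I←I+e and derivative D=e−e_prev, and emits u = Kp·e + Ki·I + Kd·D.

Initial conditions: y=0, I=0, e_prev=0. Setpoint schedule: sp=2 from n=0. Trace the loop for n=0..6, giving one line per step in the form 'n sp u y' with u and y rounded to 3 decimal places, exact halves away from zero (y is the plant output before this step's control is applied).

(exact arithmetic carried between steps; '≈' marks a value shown rounded to 6 d.p. or computed from one; I and e_prev carry over from the previous line; the table rounds u and y to 3 d.p., halves away from zero)
n=0: y=0, sp=2, e=sp−y=2; I=2, D=e−e_prev=2; u=1/2·2+3/4·2+2·2=6.5; next y=-3/10·0+1/2·6.5=3.25
n=1: y=3.25, sp=2, e=sp−y=-1.25; I=0.75, D=e−e_prev=-3.25; u=1/2·(-1.25)+3/4·0.75+2·(-3.25)=-6.5625; next y=-3/10·3.25+1/2·(-6.5625)=-4.25625
n=2: y=-4.25625, sp=2, e=sp−y=6.25625; I=7.00625, D=e−e_prev=7.50625; u=1/2·6.25625+3/4·7.00625+2·7.50625≈23.395313; next y=-3/10·(-4.25625)+1/2·23.395313≈12.974531
n=3: y≈12.974531, sp=2, e=sp−y≈-10.974531; I≈-3.968281, D=e−e_prev≈-17.230781; u=1/2·(-10.974531)+3/4·(-3.968281)+2·(-17.230781)≈-42.925039; next y=-3/10·12.974531+1/2·(-42.925039)≈-25.354879
n=4: y≈-25.354879, sp=2, e=sp−y≈27.354879; I≈23.386598, D=e−e_prev≈38.329410; u=1/2·27.354879+3/4·23.386598+2·38.329410≈107.876208; next y=-3/10·(-25.354879)+1/2·107.876208≈61.544568
n=5: y≈61.544568, sp=2, e=sp−y≈-59.544568; I≈-36.157970, D=e−e_prev≈-86.899447; u=1/2·(-59.544568)+3/4·(-36.157970)+2·(-86.899447)≈-230.689655; next y=-3/10·61.544568+1/2·(-230.689655)≈-133.808198
n=6: y≈-133.808198, sp=2, e=sp−y≈135.808198; I≈99.650228, D=e−e_prev≈195.352765; u=1/2·135.808198+3/4·99.650228+2·195.352765≈533.347300; next y=-3/10·(-133.808198)+1/2·533.347300≈306.816109

0 2 6.500 0.000
1 2 -6.563 3.250
2 2 23.395 -4.256
3 2 -42.925 12.975
4 2 107.876 -25.355
5 2 -230.690 61.545
6 2 533.347 -133.808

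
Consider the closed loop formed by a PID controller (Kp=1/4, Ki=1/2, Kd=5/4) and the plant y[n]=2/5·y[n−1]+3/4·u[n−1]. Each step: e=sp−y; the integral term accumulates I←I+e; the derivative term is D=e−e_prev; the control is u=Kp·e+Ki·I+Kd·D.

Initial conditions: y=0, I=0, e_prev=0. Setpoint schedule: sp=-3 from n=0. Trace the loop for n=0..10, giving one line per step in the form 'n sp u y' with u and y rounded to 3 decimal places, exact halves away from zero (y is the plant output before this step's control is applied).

(exact arithmetic carried between steps; '≈' marks a value shown rounded to 6 d.p. or computed from one; I and e_prev carry over from the previous line; the table rounds u and y to 3 d.p., halves away from zero)
n=0: y=0, sp=-3, e=sp−y=-3; I=-3, D=e−e_prev=-3; u=1/4·(-3)+1/2·(-3)+5/4·(-3)=-6; next y=2/5·0+3/4·(-6)=-4.5
n=1: y=-4.5, sp=-3, e=sp−y=1.5; I=-1.5, D=e−e_prev=4.5; u=1/4·1.5+1/2·(-1.5)+5/4·4.5=5.25; next y=2/5·(-4.5)+3/4·5.25=2.1375
n=2: y=2.1375, sp=-3, e=sp−y=-5.1375; I=-6.6375, D=e−e_prev=-6.6375; u=1/4·(-5.1375)+1/2·(-6.6375)+5/4·(-6.6375)=-12.9; next y=2/5·2.1375+3/4·(-12.9)=-8.82
n=3: y=-8.82, sp=-3, e=sp−y=5.82; I=-0.8175, D=e−e_prev=10.9575; u=1/4·5.82+1/2·(-0.8175)+5/4·10.9575=14.743125; next y=2/5·(-8.82)+3/4·14.743125≈7.529344
n=4: y≈7.529344, sp=-3, e=sp−y≈-10.529344; I≈-11.346844, D=e−e_prev≈-16.349344; u=1/4·(-10.529344)+1/2·(-11.346844)+5/4·(-16.349344)≈-28.742438; next y=2/5·7.529344+3/4·(-28.742438)≈-18.545091
n=5: y≈-18.545091, sp=-3, e=sp−y≈15.545091; I≈4.198247, D=e−e_prev≈26.074434; u=1/4·15.545091+1/2·4.198247+5/4·26.074434≈38.578439; next y=2/5·(-18.545091)+3/4·38.578439≈21.515793
n=6: y≈21.515793, sp=-3, e=sp−y≈-24.515793; I≈-20.317546, D=e−e_prev≈-40.060884; u=1/4·(-24.515793)+1/2·(-20.317546)+5/4·(-40.060884)≈-66.363826; next y=2/5·21.515793+3/4·(-66.363826)≈-41.166552
n=7: y≈-41.166552, sp=-3, e=sp−y≈38.166552; I≈17.849006, D=e−e_prev≈62.682345; u=1/4·38.166552+1/2·17.849006+5/4·62.682345≈96.819073; next y=2/5·(-41.166552)+3/4·96.819073≈56.147684
n=8: y≈56.147684, sp=-3, e=sp−y≈-59.147684; I≈-41.298678, D=e−e_prev≈-97.314236; u=1/4·(-59.147684)+1/2·(-41.298678)+5/4·(-97.314236)≈-157.079055; next y=2/5·56.147684+3/4·(-157.079055)≈-95.350217
n=9: y≈-95.350217, sp=-3, e=sp−y≈92.350217; I≈51.051540, D=e−e_prev≈151.497901; u=1/4·92.350217+1/2·51.051540+5/4·151.497901≈237.985701; next y=2/5·(-95.350217)+3/4·237.985701≈140.349188
n=10: y≈140.349188, sp=-3, e=sp−y≈-143.349188; I≈-92.297649, D=e−e_prev≈-235.699406; u=1/4·(-143.349188)+1/2·(-92.297649)+5/4·(-235.699406)≈-376.610379; next y=2/5·140.349188+3/4·(-376.610379)≈-226.318109

0 -3 -6.000 0.000
1 -3 5.250 -4.500
2 -3 -12.900 2.138
3 -3 14.743 -8.820
4 -3 -28.742 7.529
5 -3 38.578 -18.545
6 -3 -66.364 21.516
7 -3 96.819 -41.167
8 -3 -157.079 56.148
9 -3 237.986 -95.350
10 -3 -376.610 140.349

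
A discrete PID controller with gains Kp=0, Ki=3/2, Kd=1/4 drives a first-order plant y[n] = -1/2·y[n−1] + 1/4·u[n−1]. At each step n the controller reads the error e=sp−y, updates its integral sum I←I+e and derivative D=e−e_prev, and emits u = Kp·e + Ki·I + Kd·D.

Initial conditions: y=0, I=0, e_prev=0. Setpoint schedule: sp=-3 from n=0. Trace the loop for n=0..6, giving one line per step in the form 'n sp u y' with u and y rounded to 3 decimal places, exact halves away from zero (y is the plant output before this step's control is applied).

(exact arithmetic carried between steps; '≈' marks a value shown rounded to 6 d.p. or computed from one; I and e_prev carry over from the previous line; the table rounds u and y to 3 d.p., halves away from zero)
n=0: y=0, sp=-3, e=sp−y=-3; I=-3, D=e−e_prev=-3; u=0·(-3)+3/2·(-3)+1/4·(-3)=-5.25; next y=-1/2·0+1/4·(-5.25)=-1.3125
n=1: y=-1.3125, sp=-3, e=sp−y=-1.6875; I=-4.6875, D=e−e_prev=1.3125; u=0·(-1.6875)+3/2·(-4.6875)+1/4·1.3125=-6.703125; next y=-1/2·(-1.3125)+1/4·(-6.703125)≈-1.019531
n=2: y≈-1.019531, sp=-3, e=sp−y≈-1.980469; I≈-6.667969, D=e−e_prev≈-0.292969; u=0·(-1.980469)+3/2·(-6.667969)+1/4·(-0.292969)≈-10.075195; next y=-1/2·(-1.019531)+1/4·(-10.075195)≈-2.009033
n=3: y≈-2.009033, sp=-3, e=sp−y≈-0.990967; I≈-7.658936, D=e−e_prev≈0.989502; u=0·(-0.990967)+3/2·(-7.658936)+1/4·0.989502≈-11.241028; next y=-1/2·(-2.009033)+1/4·(-11.241028)≈-1.805740
n=4: y≈-1.805740, sp=-3, e=sp−y≈-1.194260; I≈-8.853195, D=e−e_prev≈-0.203293; u=0·(-1.194260)+3/2·(-8.853195)+1/4·(-0.203293)≈-13.330616; next y=-1/2·(-1.805740)+1/4·(-13.330616)≈-2.429784
n=5: y≈-2.429784, sp=-3, e=sp−y≈-0.570216; I≈-9.423411, D=e−e_prev≈0.624043; u=0·(-0.570216)+3/2·(-9.423411)+1/4·0.624043≈-13.979106; next y=-1/2·(-2.429784)+1/4·(-13.979106)≈-2.279885
n=6: y≈-2.279885, sp=-3, e=sp−y≈-0.720115; I≈-10.143527, D=e−e_prev≈-0.149899; u=0·(-0.720115)+3/2·(-10.143527)+1/4·(-0.149899)≈-15.252765; next y=-1/2·(-2.279885)+1/4·(-15.252765)≈-2.673249

0 -3 -5.250 0.000
1 -3 -6.703 -1.313
2 -3 -10.075 -1.020
3 -3 -11.241 -2.009
4 -3 -13.331 -1.806
5 -3 -13.979 -2.430
6 -3 -15.253 -2.280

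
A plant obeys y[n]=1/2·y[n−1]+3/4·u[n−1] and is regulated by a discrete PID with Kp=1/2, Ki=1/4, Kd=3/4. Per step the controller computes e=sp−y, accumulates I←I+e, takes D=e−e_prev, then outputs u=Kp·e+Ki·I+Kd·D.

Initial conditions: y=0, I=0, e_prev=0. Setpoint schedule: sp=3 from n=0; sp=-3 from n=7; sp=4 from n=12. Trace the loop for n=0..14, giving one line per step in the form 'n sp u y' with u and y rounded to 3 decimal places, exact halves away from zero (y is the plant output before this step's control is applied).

0 3 4.500 0.000
1 3 -2.063 3.375
2 3 5.227 0.141
3 3 -2.259 3.990
4 3 5.915 0.301
5 3 -2.606 4.587
6 3 6.583 0.339
7 -3 -12.089 5.107
8 -3 11.390 -6.513
9 -3 -14.146 5.286
10 -3 12.511 -7.966
11 -3 -16.236 5.400
12 4 24.504 -9.477
13 4 -23.209 13.640
14 4 28.059 -10.587

(exact arithmetic carried between steps; '≈' marks a value shown rounded to 6 d.p. or computed from one; I and e_prev carry over from the previous line; the table rounds u and y to 3 d.p., halves away from zero)
n=0: y=0, sp=3, e=sp−y=3; I=3, D=e−e_prev=3; u=1/2·3+1/4·3+3/4·3=4.5; next y=1/2·0+3/4·4.5=3.375
n=1: y=3.375, sp=3, e=sp−y=-0.375; I=2.625, D=e−e_prev=-3.375; u=1/2·(-0.375)+1/4·2.625+3/4·(-3.375)=-2.0625; next y=1/2·3.375+3/4·(-2.0625)=0.140625
n=2: y=0.140625, sp=3, e=sp−y=2.859375; I=5.484375, D=e−e_prev=3.234375; u=1/2·2.859375+1/4·5.484375+3/4·3.234375≈5.226563; next y=1/2·0.140625+3/4·5.226563≈3.990234
n=3: y≈3.990234, sp=3, e=sp−y≈-0.990234; I≈4.494141, D=e−e_prev≈-3.849609; u=1/2·(-0.990234)+1/4·4.494141+3/4·(-3.849609)≈-2.258789; next y=1/2·3.990234+3/4·(-2.258789)≈0.301025
n=4: y≈0.301025, sp=3, e=sp−y≈2.698975; I≈7.193115, D=e−e_prev≈3.689209; u=1/2·2.698975+1/4·7.193115+3/4·3.689209≈5.914673; next y=1/2·0.301025+3/4·5.914673≈4.586517
n=5: y≈4.586517, sp=3, e=sp−y≈-1.586517; I≈5.606598, D=e−e_prev≈-4.285492; u=1/2·(-1.586517)+1/4·5.606598+3/4·(-4.285492)≈-2.605728; next y=1/2·4.586517+3/4·(-2.605728)≈0.338963
n=6: y≈0.338963, sp=3, e=sp−y≈2.661037; I≈8.267635, D=e−e_prev≈4.247555; u=1/2·2.661037+1/4·8.267635+3/4·4.247555≈6.583094; next y=1/2·0.338963+3/4·6.583094≈5.106802
n=7: y≈5.106802, sp=-3, e=sp−y≈-8.106802; I≈0.160834, D=e−e_prev≈-10.767839; u=1/2·(-8.106802)+1/4·0.160834+3/4·(-10.767839)≈-12.089072; next y=1/2·5.106802+3/4·(-12.089072)≈-6.513403
n=8: y≈-6.513403, sp=-3, e=sp−y≈3.513403; I≈3.674237, D=e−e_prev≈11.620204; u=1/2·3.513403+1/4·3.674237+3/4·11.620204≈11.390414; next y=1/2·(-6.513403)+3/4·11.390414≈5.286109
n=9: y≈5.286109, sp=-3, e=sp−y≈-8.286109; I≈-4.611872, D=e−e_prev≈-11.799512; u=1/2·(-8.286109)+1/4·(-4.611872)+3/4·(-11.799512)≈-14.145656; next y=1/2·5.286109+3/4·(-14.145656)≈-7.966188
n=10: y≈-7.966188, sp=-3, e=sp−y≈4.966188; I≈0.354316, D=e−e_prev≈13.252297; u=1/2·4.966188+1/4·0.354316+3/4·13.252297≈12.510895; next y=1/2·(-7.966188)+3/4·12.510895≈5.400078
n=11: y≈5.400078, sp=-3, e=sp−y≈-8.400078; I≈-8.045762, D=e−e_prev≈-13.366266; u=1/2·(-8.400078)+1/4·(-8.045762)+3/4·(-13.366266)≈-16.236178; next y=1/2·5.400078+3/4·(-16.236178)≈-9.477095
n=12: y≈-9.477095, sp=4, e=sp−y≈13.477095; I≈5.431333, D=e−e_prev≈21.877173; u=1/2·13.477095+1/4·5.431333+3/4·21.877173≈24.504260; next y=1/2·(-9.477095)+3/4·24.504260≈13.639648
n=13: y≈13.639648, sp=4, e=sp−y≈-9.639648; I≈-4.208315, D=e−e_prev≈-23.116743; u=1/2·(-9.639648)+1/4·(-4.208315)+3/4·(-23.116743)≈-23.209460; next y=1/2·13.639648+3/4·(-23.209460)≈-10.587271
n=14: y≈-10.587271, sp=4, e=sp−y≈14.587271; I≈10.378956, D=e−e_prev≈24.226919; u=1/2·14.587271+1/4·10.378956+3/4·24.226919≈28.058563; next y=1/2·(-10.587271)+3/4·28.058563≈15.750287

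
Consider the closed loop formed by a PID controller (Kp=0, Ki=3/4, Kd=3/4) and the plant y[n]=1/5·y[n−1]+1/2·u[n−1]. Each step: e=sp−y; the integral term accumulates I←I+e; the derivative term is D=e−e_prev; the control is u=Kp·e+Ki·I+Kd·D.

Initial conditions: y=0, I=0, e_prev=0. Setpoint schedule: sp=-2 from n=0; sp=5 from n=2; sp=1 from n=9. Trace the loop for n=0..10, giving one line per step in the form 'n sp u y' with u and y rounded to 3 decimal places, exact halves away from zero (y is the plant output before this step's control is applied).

(exact arithmetic carried between steps; '≈' marks a value shown rounded to 6 d.p. or computed from one; I and e_prev carry over from the previous line; the table rounds u and y to 3 d.p., halves away from zero)
n=0: y=0, sp=-2, e=sp−y=-2; I=-2, D=e−e_prev=-2; u=0·(-2)+3/4·(-2)+3/4·(-2)=-3; next y=1/5·0+1/2·(-3)=-1.5
n=1: y=-1.5, sp=-2, e=sp−y=-0.5; I=-2.5, D=e−e_prev=1.5; u=0·(-0.5)+3/4·(-2.5)+3/4·1.5=-0.75; next y=1/5·(-1.5)+1/2·(-0.75)=-0.675
n=2: y=-0.675, sp=5, e=sp−y=5.675; I=3.175, D=e−e_prev=6.175; u=0·5.675+3/4·3.175+3/4·6.175=7.0125; next y=1/5·(-0.675)+1/2·7.0125=3.37125
n=3: y=3.37125, sp=5, e=sp−y=1.62875; I=4.80375, D=e−e_prev=-4.04625; u=0·1.62875+3/4·4.80375+3/4·(-4.04625)=0.568125; next y=1/5·3.37125+1/2·0.568125≈0.958313
n=4: y≈0.958313, sp=5, e=sp−y≈4.041688; I≈8.845438, D=e−e_prev≈2.412938; u=0·4.041688+3/4·8.845438+3/4·2.412938≈8.443781; next y=1/5·0.958313+1/2·8.443781≈4.413553
n=5: y≈4.413553, sp=5, e=sp−y≈0.586447; I≈9.431884, D=e−e_prev≈-3.455241; u=0·0.586447+3/4·9.431884+3/4·(-3.455241)≈4.482483; next y=1/5·4.413553+1/2·4.482483≈3.123952
n=6: y≈3.123952, sp=5, e=sp−y≈1.876048; I≈11.307932, D=e−e_prev≈1.289601; u=0·1.876048+3/4·11.307932+3/4·1.289601≈9.448150; next y=1/5·3.123952+1/2·9.448150≈5.348865
n=7: y≈5.348865, sp=5, e=sp−y≈-0.348865; I≈10.959067, D=e−e_prev≈-2.224913; u=0·(-0.348865)+3/4·10.959067+3/4·(-2.224913)≈6.550615; next y=1/5·5.348865+1/2·6.550615≈4.345081
n=8: y≈4.345081, sp=5, e=sp−y≈0.654919; I≈11.613986, D=e−e_prev≈1.003785; u=0·0.654919+3/4·11.613986+3/4·1.003785≈9.463328; next y=1/5·4.345081+1/2·9.463328≈5.600680
n=9: y≈5.600680, sp=1, e=sp−y≈-4.600680; I≈7.013306, D=e−e_prev≈-5.255600; u=0·(-4.600680)+3/4·7.013306+3/4·(-5.255600)≈1.318280; next y=1/5·5.600680+1/2·1.318280≈1.779276
n=10: y≈1.779276, sp=1, e=sp−y≈-0.779276; I≈6.234030, D=e−e_prev≈3.821404; u=0·(-0.779276)+3/4·6.234030+3/4·3.821404≈7.541576; next y=1/5·1.779276+1/2·7.541576≈4.126643

0 -2 -3.000 0.000
1 -2 -0.750 -1.500
2 5 7.013 -0.675
3 5 0.568 3.371
4 5 8.444 0.958
5 5 4.482 4.414
6 5 9.448 3.124
7 5 6.551 5.349
8 5 9.463 4.345
9 1 1.318 5.601
10 1 7.542 1.779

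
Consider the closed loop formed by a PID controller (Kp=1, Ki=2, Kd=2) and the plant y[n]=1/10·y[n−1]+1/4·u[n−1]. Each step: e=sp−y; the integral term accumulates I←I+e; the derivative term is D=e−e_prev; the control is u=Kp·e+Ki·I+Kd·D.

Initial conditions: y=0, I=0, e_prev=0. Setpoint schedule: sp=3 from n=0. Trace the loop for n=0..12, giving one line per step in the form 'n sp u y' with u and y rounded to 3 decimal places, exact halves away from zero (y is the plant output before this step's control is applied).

(exact arithmetic carried between steps; '≈' marks a value shown rounded to 6 d.p. or computed from one; I and e_prev carry over from the previous line; the table rounds u and y to 3 d.p., halves away from zero)
n=0: y=0, sp=3, e=sp−y=3; I=3, D=e−e_prev=3; u=1·3+2·3+2·3=15; next y=1/10·0+1/4·15=3.75
n=1: y=3.75, sp=3, e=sp−y=-0.75; I=2.25, D=e−e_prev=-3.75; u=1·(-0.75)+2·2.25+2·(-3.75)=-3.75; next y=1/10·3.75+1/4·(-3.75)=-0.5625
n=2: y=-0.5625, sp=3, e=sp−y=3.5625; I=5.8125, D=e−e_prev=4.3125; u=1·3.5625+2·5.8125+2·4.3125=23.8125; next y=1/10·(-0.5625)+1/4·23.8125=5.896875
n=3: y=5.896875, sp=3, e=sp−y=-2.896875; I=2.915625, D=e−e_prev=-6.459375; u=1·(-2.896875)+2·2.915625+2·(-6.459375)=-9.984375; next y=1/10·5.896875+1/4·(-9.984375)≈-1.906406
n=4: y≈-1.906406, sp=3, e=sp−y≈4.906406; I≈7.822031, D=e−e_prev≈7.803281; u=1·4.906406+2·7.822031+2·7.803281≈36.157031; next y=1/10·(-1.906406)+1/4·36.157031≈8.848617
n=5: y≈8.848617, sp=3, e=sp−y≈-5.848617; I≈1.973414, D=e−e_prev≈-10.755023; u=1·(-5.848617)+2·1.973414+2·(-10.755023)≈-23.411836; next y=1/10·8.848617+1/4·(-23.411836)≈-4.968097
n=6: y≈-4.968097, sp=3, e=sp−y≈7.968097; I≈9.941511, D=e−e_prev≈13.816714; u=1·7.968097+2·9.941511+2·13.816714≈55.484549; next y=1/10·(-4.968097)+1/4·55.484549≈13.374327
n=7: y≈13.374327, sp=3, e=sp−y≈-10.374327; I≈-0.432816, D=e−e_prev≈-18.342425; u=1·(-10.374327)+2·(-0.432816)+2·(-18.342425)≈-47.924809; next y=1/10·13.374327+1/4·(-47.924809)≈-10.643770
n=8: y≈-10.643770, sp=3, e=sp−y≈13.643770; I≈13.210953, D=e−e_prev≈24.018097; u=1·13.643770+2·13.210953+2·24.018097≈88.101871; next y=1/10·(-10.643770)+1/4·88.101871≈20.961091
n=9: y≈20.961091, sp=3, e=sp−y≈-17.961091; I≈-4.750137, D=e−e_prev≈-31.604860; u=1·(-17.961091)+2·(-4.750137)+2·(-31.604860)≈-90.671086; next y=1/10·20.961091+1/4·(-90.671086)≈-20.571662
n=10: y≈-20.571662, sp=3, e=sp−y≈23.571662; I≈18.821525, D=e−e_prev≈41.532753; u=1·23.571662+2·18.821525+2·41.532753≈144.280219; next y=1/10·(-20.571662)+1/4·144.280219≈34.012888
n=11: y≈34.012888, sp=3, e=sp−y≈-31.012888; I≈-12.191363, D=e−e_prev≈-54.584551; u=1·(-31.012888)+2·(-12.191363)+2·(-54.584551)≈-164.564717; next y=1/10·34.012888+1/4·(-164.564717)≈-37.739890
n=12: y≈-37.739890, sp=3, e=sp−y≈40.739890; I≈28.548527, D=e−e_prev≈71.752779; u=1·40.739890+2·28.548527+2·71.752779≈241.342502; next y=1/10·(-37.739890)+1/4·241.342502≈56.561636

0 3 15.000 0.000
1 3 -3.750 3.750
2 3 23.813 -0.563
3 3 -9.984 5.897
4 3 36.157 -1.906
5 3 -23.412 8.849
6 3 55.485 -4.968
7 3 -47.925 13.374
8 3 88.102 -10.644
9 3 -90.671 20.961
10 3 144.280 -20.572
11 3 -164.565 34.013
12 3 241.343 -37.740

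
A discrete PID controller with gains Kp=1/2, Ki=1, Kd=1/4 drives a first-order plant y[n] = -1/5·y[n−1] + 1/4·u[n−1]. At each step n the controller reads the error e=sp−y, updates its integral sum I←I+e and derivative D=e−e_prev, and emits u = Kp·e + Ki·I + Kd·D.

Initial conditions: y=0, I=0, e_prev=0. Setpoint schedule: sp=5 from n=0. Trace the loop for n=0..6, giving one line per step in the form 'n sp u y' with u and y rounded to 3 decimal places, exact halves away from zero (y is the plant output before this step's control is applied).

0 5 8.750 0.000
1 5 8.672 2.188
2 5 12.831 1.730
3 5 14.007 2.862
4 5 16.309 2.929
5 5 17.413 3.491
6 5 18.776 3.655

(exact arithmetic carried between steps; '≈' marks a value shown rounded to 6 d.p. or computed from one; I and e_prev carry over from the previous line; the table rounds u and y to 3 d.p., halves away from zero)
n=0: y=0, sp=5, e=sp−y=5; I=5, D=e−e_prev=5; u=1/2·5+1·5+1/4·5=8.75; next y=-1/5·0+1/4·8.75=2.1875
n=1: y=2.1875, sp=5, e=sp−y=2.8125; I=7.8125, D=e−e_prev=-2.1875; u=1/2·2.8125+1·7.8125+1/4·(-2.1875)=8.671875; next y=-1/5·2.1875+1/4·8.671875≈1.730469
n=2: y≈1.730469, sp=5, e=sp−y≈3.269531; I≈11.082031, D=e−e_prev≈0.457031; u=1/2·3.269531+1·11.082031+1/4·0.457031≈12.831055; next y=-1/5·1.730469+1/4·12.831055≈2.861670
n=3: y≈2.861670, sp=5, e=sp−y≈2.138330; I≈13.220361, D=e−e_prev≈-1.131201; u=1/2·2.138330+1·13.220361+1/4·(-1.131201)≈14.006726; next y=-1/5·2.861670+1/4·14.006726≈2.929348
n=4: y≈2.929348, sp=5, e=sp−y≈2.070652; I≈15.291014, D=e−e_prev≈-0.067678; u=1/2·2.070652+1·15.291014+1/4·(-0.067678)≈16.309421; next y=-1/5·2.929348+1/4·16.309421≈3.491486
n=5: y≈3.491486, sp=5, e=sp−y≈1.508514; I≈16.799528, D=e−e_prev≈-0.562138; u=1/2·1.508514+1·16.799528+1/4·(-0.562138)≈17.413251; next y=-1/5·3.491486+1/4·17.413251≈3.655016
n=6: y≈3.655016, sp=5, e=sp−y≈1.344984; I≈18.144513, D=e−e_prev≈-0.163530; u=1/2·1.344984+1·18.144513+1/4·(-0.163530)≈18.776122; next y=-1/5·3.655016+1/4·18.776122≈3.963027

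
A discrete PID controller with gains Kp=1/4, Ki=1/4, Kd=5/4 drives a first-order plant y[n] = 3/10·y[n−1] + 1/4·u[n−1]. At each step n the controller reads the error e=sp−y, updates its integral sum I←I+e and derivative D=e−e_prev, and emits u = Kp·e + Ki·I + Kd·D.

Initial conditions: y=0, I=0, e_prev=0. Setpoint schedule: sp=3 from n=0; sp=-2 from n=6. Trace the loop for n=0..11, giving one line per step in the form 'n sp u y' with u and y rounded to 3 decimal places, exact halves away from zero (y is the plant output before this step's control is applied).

(exact arithmetic carried between steps; '≈' marks a value shown rounded to 6 d.p. or computed from one; I and e_prev carry over from the previous line; the table rounds u and y to 3 d.p., halves away from zero)
n=0: y=0, sp=3, e=sp−y=3; I=3, D=e−e_prev=3; u=1/4·3+1/4·3+5/4·3=5.25; next y=3/10·0+1/4·5.25=1.3125
n=1: y=1.3125, sp=3, e=sp−y=1.6875; I=4.6875, D=e−e_prev=-1.3125; u=1/4·1.6875+1/4·4.6875+5/4·(-1.3125)=-0.046875; next y=3/10·1.3125+1/4·(-0.046875)≈0.382031
n=2: y≈0.382031, sp=3, e=sp−y≈2.617969; I≈7.305469, D=e−e_prev≈0.930469; u=1/4·2.617969+1/4·7.305469+5/4·0.930469≈3.643945; next y=3/10·0.382031+1/4·3.643945≈1.025596
n=3: y≈1.025596, sp=3, e=sp−y≈1.974404; I≈9.279873, D=e−e_prev≈-0.643564; u=1/4·1.974404+1/4·9.279873+5/4·(-0.643564)≈2.009114; next y=3/10·1.025596+1/4·2.009114≈0.809957
n=4: y≈0.809957, sp=3, e=sp−y≈2.190043; I≈11.469916, D=e−e_prev≈0.215639; u=1/4·2.190043+1/4·11.469916+5/4·0.215639≈3.684538; next y=3/10·0.809957+1/4·3.684538≈1.164122
n=5: y≈1.164122, sp=3, e=sp−y≈1.835878; I≈13.305794, D=e−e_prev≈-0.354164; u=1/4·1.835878+1/4·13.305794+5/4·(-0.354164)≈3.342713; next y=3/10·1.164122+1/4·3.342713≈1.184915
n=6: y≈1.184915, sp=-2, e=sp−y≈-3.184915; I≈10.120880, D=e−e_prev≈-5.020793; u=1/4·(-3.184915)+1/4·10.120880+5/4·(-5.020793)≈-4.542000; next y=3/10·1.184915+1/4·(-4.542000)≈-0.780026
n=7: y≈-0.780026, sp=-2, e=sp−y≈-1.219974; I≈8.900905, D=e−e_prev≈1.964940; u=1/4·(-1.219974)+1/4·8.900905+5/4·1.964940≈4.376408; next y=3/10·(-0.780026)+1/4·4.376408≈0.860094
n=8: y≈0.860094, sp=-2, e=sp−y≈-2.860094; I≈6.040811, D=e−e_prev≈-1.640120; u=1/4·(-2.860094)+1/4·6.040811+5/4·(-1.640120)≈-1.254971; next y=3/10·0.860094+1/4·(-1.254971)≈-0.055714
n=9: y≈-0.055714, sp=-2, e=sp−y≈-1.944286; I≈4.096525, D=e−e_prev≈0.915809; u=1/4·(-1.944286)+1/4·4.096525+5/4·0.915809≈1.682821; next y=3/10·(-0.055714)+1/4·1.682821≈0.403991
n=10: y≈0.403991, sp=-2, e=sp−y≈-2.403991; I≈1.692534, D=e−e_prev≈-0.459705; u=1/4·(-2.403991)+1/4·1.692534+5/4·(-0.459705)≈-0.752496; next y=3/10·0.403991+1/4·(-0.752496)≈-0.066927
n=11: y≈-0.066927, sp=-2, e=sp−y≈-1.933073; I≈-0.240539, D=e−e_prev≈0.470918; u=1/4·(-1.933073)+1/4·(-0.240539)+5/4·0.470918≈0.045244; next y=3/10·(-0.066927)+1/4·0.045244≈-0.008767

0 3 5.250 0.000
1 3 -0.047 1.313
2 3 3.644 0.382
3 3 2.009 1.026
4 3 3.685 0.810
5 3 3.343 1.164
6 -2 -4.542 1.185
7 -2 4.376 -0.780
8 -2 -1.255 0.860
9 -2 1.683 -0.056
10 -2 -0.752 0.404
11 -2 0.045 -0.067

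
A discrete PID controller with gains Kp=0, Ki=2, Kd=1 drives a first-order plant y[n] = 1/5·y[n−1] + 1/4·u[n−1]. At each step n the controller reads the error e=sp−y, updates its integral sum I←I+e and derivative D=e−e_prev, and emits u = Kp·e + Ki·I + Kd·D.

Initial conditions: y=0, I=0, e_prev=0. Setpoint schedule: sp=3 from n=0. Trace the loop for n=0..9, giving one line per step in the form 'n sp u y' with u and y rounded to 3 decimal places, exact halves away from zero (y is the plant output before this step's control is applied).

0 3 9.000 0.000
1 3 5.250 2.250
2 3 10.463 1.763
3 3 8.833 2.968
4 3 10.601 2.802
5 3 9.605 3.211
6 3 10.094 3.043
7 3 9.574 3.132
8 3 9.735 3.020
9 3 9.529 3.038

(exact arithmetic carried between steps; '≈' marks a value shown rounded to 6 d.p. or computed from one; I and e_prev carry over from the previous line; the table rounds u and y to 3 d.p., halves away from zero)
n=0: y=0, sp=3, e=sp−y=3; I=3, D=e−e_prev=3; u=0·3+2·3+1·3=9; next y=1/5·0+1/4·9=2.25
n=1: y=2.25, sp=3, e=sp−y=0.75; I=3.75, D=e−e_prev=-2.25; u=0·0.75+2·3.75+1·(-2.25)=5.25; next y=1/5·2.25+1/4·5.25=1.7625
n=2: y=1.7625, sp=3, e=sp−y=1.2375; I=4.9875, D=e−e_prev=0.4875; u=0·1.2375+2·4.9875+1·0.4875=10.4625; next y=1/5·1.7625+1/4·10.4625=2.968125
n=3: y=2.968125, sp=3, e=sp−y=0.031875; I=5.019375, D=e−e_prev=-1.205625; u=0·0.031875+2·5.019375+1·(-1.205625)=8.833125; next y=1/5·2.968125+1/4·8.833125≈2.801906
n=4: y≈2.801906, sp=3, e=sp−y≈0.198094; I≈5.217469, D=e−e_prev≈0.166219; u=0·0.198094+2·5.217469+1·0.166219≈10.601156; next y=1/5·2.801906+1/4·10.601156≈3.210670
n=5: y≈3.210670, sp=3, e=sp−y≈-0.210670; I≈5.006798, D=e−e_prev≈-0.408764; u=0·(-0.210670)+2·5.006798+1·(-0.408764)≈9.604833; next y=1/5·3.210670+1/4·9.604833≈3.043342
n=6: y≈3.043342, sp=3, e=sp−y≈-0.043342; I≈4.963456, D=e−e_prev≈0.167328; u=0·(-0.043342)+2·4.963456+1·0.167328≈10.094240; next y=1/5·3.043342+1/4·10.094240≈3.132229
n=7: y≈3.132229, sp=3, e=sp−y≈-0.132229; I≈4.831228, D=e−e_prev≈-0.088886; u=0·(-0.132229)+2·4.831228+1·(-0.088886)≈9.573569; next y=1/5·3.132229+1/4·9.573569≈3.019838
n=8: y≈3.019838, sp=3, e=sp−y≈-0.019838; I≈4.811390, D=e−e_prev≈0.112391; u=0·(-0.019838)+2·4.811390+1·0.112391≈9.735170; next y=1/5·3.019838+1/4·9.735170≈3.037760
n=9: y≈3.037760, sp=3, e=sp−y≈-0.037760; I≈4.773630, D=e−e_prev≈-0.017922; u=0·(-0.037760)+2·4.773630+1·(-0.017922)≈9.529337; next y=1/5·3.037760+1/4·9.529337≈2.989886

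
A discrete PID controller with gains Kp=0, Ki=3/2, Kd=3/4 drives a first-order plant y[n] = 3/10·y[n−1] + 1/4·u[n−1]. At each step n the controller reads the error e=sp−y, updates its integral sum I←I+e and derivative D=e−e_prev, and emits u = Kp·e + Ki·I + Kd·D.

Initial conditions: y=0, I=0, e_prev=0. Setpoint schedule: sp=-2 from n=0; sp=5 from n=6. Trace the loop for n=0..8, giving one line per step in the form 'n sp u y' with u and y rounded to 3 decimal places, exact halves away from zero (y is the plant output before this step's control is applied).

(exact arithmetic carried between steps; '≈' marks a value shown rounded to 6 d.p. or computed from one; I and e_prev carry over from the previous line; the table rounds u and y to 3 d.p., halves away from zero)
n=0: y=0, sp=-2, e=sp−y=-2; I=-2, D=e−e_prev=-2; u=0·(-2)+3/2·(-2)+3/4·(-2)=-4.5; next y=3/10·0+1/4·(-4.5)=-1.125
n=1: y=-1.125, sp=-2, e=sp−y=-0.875; I=-2.875, D=e−e_prev=1.125; u=0·(-0.875)+3/2·(-2.875)+3/4·1.125=-3.46875; next y=3/10·(-1.125)+1/4·(-3.46875)≈-1.204688
n=2: y≈-1.204688, sp=-2, e=sp−y≈-0.795313; I≈-3.670313, D=e−e_prev≈0.079688; u=0·(-0.795313)+3/2·(-3.670313)+3/4·0.079688≈-5.445703; next y=3/10·(-1.204688)+1/4·(-5.445703)≈-1.722832
n=3: y≈-1.722832, sp=-2, e=sp−y≈-0.277168; I≈-3.947480, D=e−e_prev≈0.518145; u=0·(-0.277168)+3/2·(-3.947480)+3/4·0.518145≈-5.532612; next y=3/10·(-1.722832)+1/4·(-5.532612)≈-1.900003
n=4: y≈-1.900003, sp=-2, e=sp−y≈-0.099997; I≈-4.047478, D=e−e_prev≈0.177171; u=0·(-0.099997)+3/2·(-4.047478)+3/4·0.177171≈-5.938339; next y=3/10·(-1.900003)+1/4·(-5.938339)≈-2.054585
n=5: y≈-2.054585, sp=-2, e=sp−y≈0.054585; I≈-3.992892, D=e−e_prev≈0.154583; u=0·0.054585+3/2·(-3.992892)+3/4·0.154583≈-5.873401; next y=3/10·(-2.054585)+1/4·(-5.873401)≈-2.084726
n=6: y≈-2.084726, sp=5, e=sp−y≈7.084726; I≈3.091834, D=e−e_prev≈7.030141; u=0·7.084726+3/2·3.091834+3/4·7.030141≈9.910356; next y=3/10·(-2.084726)+1/4·9.910356≈1.852171
n=7: y≈1.852171, sp=5, e=sp−y≈3.147829; I≈6.239662, D=e−e_prev≈-3.936897; u=0·3.147829+3/2·6.239662+3/4·(-3.936897)≈6.406821; next y=3/10·1.852171+1/4·6.406821≈2.157357
n=8: y≈2.157357, sp=5, e=sp−y≈2.842643; I≈9.082306, D=e−e_prev≈-0.305185; u=0·2.842643+3/2·9.082306+3/4·(-0.305185)≈13.394570; next y=3/10·2.157357+1/4·13.394570≈3.995849

0 -2 -4.500 0.000
1 -2 -3.469 -1.125
2 -2 -5.446 -1.205
3 -2 -5.533 -1.723
4 -2 -5.938 -1.900
5 -2 -5.873 -2.055
6 5 9.910 -2.085
7 5 6.407 1.852
8 5 13.395 2.157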